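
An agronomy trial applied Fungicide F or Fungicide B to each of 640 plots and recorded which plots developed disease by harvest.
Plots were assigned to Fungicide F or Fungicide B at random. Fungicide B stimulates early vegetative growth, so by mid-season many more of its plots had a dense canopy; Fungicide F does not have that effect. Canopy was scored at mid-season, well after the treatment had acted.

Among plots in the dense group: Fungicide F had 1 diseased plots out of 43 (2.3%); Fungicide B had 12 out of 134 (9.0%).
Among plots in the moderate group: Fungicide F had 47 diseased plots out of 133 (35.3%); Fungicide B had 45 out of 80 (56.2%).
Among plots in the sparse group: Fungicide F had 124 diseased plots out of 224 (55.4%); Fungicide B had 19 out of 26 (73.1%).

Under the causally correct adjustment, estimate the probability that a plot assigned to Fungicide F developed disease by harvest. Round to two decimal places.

0.43

Mid-season canopy is downstream of the fungicide. One should not condition on a consequence of treatment, so the overall rates are the right comparison.
So P(outcome | do(Fungicide F)) is just the pooled rate for Fungicide F: 172/400 = 0.430.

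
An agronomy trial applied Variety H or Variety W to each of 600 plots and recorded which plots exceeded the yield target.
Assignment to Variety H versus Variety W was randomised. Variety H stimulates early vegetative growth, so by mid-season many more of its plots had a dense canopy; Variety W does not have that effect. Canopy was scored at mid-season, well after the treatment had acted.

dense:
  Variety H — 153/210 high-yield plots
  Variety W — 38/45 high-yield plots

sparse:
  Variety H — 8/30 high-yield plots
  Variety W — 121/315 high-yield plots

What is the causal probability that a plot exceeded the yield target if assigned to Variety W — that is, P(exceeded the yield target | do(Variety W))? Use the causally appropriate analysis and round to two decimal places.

0.44

Mid-season canopy here is a post-treatment variable shaped by the variety; conditioning on it would introduce bias rather than remove it. The overall comparison is the causal one.
So P(outcome | do(Variety W)) is just the pooled rate for Variety W: 159/360 = 0.442.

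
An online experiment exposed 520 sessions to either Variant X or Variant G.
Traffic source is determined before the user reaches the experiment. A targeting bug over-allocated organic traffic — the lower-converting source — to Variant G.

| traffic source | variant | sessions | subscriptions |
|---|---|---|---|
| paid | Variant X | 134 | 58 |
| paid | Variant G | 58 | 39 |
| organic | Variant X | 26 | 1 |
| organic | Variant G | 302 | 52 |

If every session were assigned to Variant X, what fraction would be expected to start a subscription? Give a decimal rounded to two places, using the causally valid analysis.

Within every traffic source level Variant G has the higher rate, yet pooled Variant X does — Simpson's reversal.
The imbalance in traffic source arose from how sessions were allocated, not from anything the variant did; and traffic source independently affects the outcome. The pooled gap is confounded — condition on traffic source.
Standardising Variant X to the population traffic source mix: 0.369·58/134 + 0.631·1/26 = 0.184.

0.18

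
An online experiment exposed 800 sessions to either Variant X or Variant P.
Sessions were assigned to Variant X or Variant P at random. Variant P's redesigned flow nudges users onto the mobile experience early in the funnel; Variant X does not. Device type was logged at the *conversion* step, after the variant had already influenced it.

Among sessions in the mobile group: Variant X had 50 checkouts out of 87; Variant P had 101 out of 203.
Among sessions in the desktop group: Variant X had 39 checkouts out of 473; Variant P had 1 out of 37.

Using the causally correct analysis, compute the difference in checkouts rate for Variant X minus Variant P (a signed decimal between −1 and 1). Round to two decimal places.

Within every device type level Variant X has the higher rate, yet pooled Variant P does — Simpson's reversal.
Stratifying would compare variants among sessions the variants themselves sorted into device type groups — a form of selection on an intermediate. The unconditioned pooled rates give the total causal effect.
The causal difference is the pooled difference: 0.159 − 0.425 = -0.266.

-0.27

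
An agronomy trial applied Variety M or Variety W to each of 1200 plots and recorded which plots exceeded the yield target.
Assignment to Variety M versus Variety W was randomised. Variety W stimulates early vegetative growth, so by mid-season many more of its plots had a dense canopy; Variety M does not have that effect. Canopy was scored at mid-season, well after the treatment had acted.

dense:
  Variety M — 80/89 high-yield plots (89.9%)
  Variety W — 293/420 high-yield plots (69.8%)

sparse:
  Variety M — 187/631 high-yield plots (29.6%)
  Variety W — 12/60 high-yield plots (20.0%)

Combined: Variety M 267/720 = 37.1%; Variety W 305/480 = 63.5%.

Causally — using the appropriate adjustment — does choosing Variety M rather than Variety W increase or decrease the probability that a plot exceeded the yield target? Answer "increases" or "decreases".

decreases

The mid-season canopy-specific comparison favours Variety M throughout, but the pooled figures favour Variety W. The question is whether to condition on mid-season canopy.
Because the variety influences mid-season canopy, mid-season canopy is a post-treatment mediator, not a confounder. Stratifying on it would bias the estimate; the causal effect is the crude pooled difference.
Pooled: Variety M 37.1% vs Variety W 63.5%; Variety W is higher overall.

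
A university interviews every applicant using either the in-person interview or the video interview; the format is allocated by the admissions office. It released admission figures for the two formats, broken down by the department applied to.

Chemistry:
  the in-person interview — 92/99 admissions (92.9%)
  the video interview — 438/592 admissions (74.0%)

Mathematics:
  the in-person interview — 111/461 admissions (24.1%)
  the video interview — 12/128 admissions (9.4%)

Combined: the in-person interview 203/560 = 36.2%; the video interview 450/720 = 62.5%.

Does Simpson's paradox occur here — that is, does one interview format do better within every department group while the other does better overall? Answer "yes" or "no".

yes

Within each department level (Chemistry 92.9% vs 74.0%; Mathematics 24.1% vs 9.4%), the in-person interview has the higher rate every time. Pooled: 36.2% vs 62.5% — the video interview has the higher rate overall. The two comparisons disagree.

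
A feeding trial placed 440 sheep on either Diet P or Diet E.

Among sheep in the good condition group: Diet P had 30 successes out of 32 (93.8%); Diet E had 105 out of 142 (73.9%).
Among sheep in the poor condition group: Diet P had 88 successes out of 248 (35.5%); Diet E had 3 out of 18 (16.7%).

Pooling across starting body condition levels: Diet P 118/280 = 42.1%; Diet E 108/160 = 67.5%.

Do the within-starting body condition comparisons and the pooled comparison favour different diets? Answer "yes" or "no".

yes

Within each starting body condition level (good condition 93.8% vs 73.9%; poor condition 35.5% vs 16.7%), Diet P has the higher rate every time. Pooled: 42.1% vs 67.5% — Diet E has the higher rate overall. The two comparisons disagree.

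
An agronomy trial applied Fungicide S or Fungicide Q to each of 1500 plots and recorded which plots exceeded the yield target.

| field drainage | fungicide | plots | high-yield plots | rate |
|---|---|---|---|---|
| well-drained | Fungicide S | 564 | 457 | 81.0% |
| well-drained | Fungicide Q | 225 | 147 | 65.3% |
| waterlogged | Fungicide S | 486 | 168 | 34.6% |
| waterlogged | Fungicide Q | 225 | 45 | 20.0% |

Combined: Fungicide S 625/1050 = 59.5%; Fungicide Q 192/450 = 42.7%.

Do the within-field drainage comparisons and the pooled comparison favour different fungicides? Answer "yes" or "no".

no

Within each field drainage level (well-drained 81.0% vs 65.3%; waterlogged 34.6% vs 20.0%), Fungicide S has the higher rate every time. Pooled: 59.5% vs 42.7% — Fungicide S has the higher rate overall. They agree.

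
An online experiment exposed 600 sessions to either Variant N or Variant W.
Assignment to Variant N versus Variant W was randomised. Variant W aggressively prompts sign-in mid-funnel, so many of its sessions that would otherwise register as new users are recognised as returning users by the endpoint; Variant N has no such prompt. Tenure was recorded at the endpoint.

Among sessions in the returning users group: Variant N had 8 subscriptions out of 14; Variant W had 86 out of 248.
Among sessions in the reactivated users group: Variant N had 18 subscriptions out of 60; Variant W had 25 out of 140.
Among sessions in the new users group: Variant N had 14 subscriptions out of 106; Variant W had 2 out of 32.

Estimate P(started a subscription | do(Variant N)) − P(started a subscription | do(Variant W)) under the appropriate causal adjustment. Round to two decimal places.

User tenure is downstream of the variant. One should not condition on a consequence of treatment, so the overall rates are the right comparison.
The causal difference is the pooled difference: 0.222 − 0.269 = -0.047.

-0.05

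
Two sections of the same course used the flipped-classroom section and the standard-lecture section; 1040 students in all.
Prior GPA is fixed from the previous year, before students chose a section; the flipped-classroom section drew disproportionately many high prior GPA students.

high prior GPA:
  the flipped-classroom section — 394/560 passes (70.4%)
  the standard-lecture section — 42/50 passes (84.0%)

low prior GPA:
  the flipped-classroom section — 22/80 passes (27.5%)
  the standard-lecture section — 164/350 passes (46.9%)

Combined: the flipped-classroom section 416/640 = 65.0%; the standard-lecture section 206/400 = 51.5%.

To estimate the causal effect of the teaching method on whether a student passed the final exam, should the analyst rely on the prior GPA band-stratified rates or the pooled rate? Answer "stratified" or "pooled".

stratified

The prior GPA band-specific comparison favours the standard-lecture section throughout, but the pooled figures favour the flipped-classroom section. The question is whether to condition on prior GPA band.
Here prior GPA band is a common cause — it drives both which teaching method a case falls under and the outcome. The crude comparison mixes populations; the stratum-specific rates are the causally relevant ones.
Within each level — high prior GPA: 70.4% vs 84.0%; low prior GPA: 27.5% vs 46.9% — the standard-lecture section is higher every time.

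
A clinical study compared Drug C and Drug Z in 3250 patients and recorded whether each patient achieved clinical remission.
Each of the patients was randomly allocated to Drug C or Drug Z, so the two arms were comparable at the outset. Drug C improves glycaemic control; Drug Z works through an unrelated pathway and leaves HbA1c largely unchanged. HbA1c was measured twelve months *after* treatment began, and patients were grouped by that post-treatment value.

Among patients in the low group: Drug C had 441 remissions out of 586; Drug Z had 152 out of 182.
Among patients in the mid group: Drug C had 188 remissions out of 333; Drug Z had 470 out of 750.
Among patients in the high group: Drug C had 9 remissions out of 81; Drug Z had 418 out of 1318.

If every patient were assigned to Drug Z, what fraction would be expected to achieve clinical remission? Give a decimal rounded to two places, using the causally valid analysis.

0.46

HbA1c here is a post-treatment variable shaped by the drug; conditioning on it would introduce bias rather than remove it. The overall comparison is the causal one.
So P(outcome | do(Drug Z)) is just the pooled rate for Drug Z: 1040/2250 = 0.462.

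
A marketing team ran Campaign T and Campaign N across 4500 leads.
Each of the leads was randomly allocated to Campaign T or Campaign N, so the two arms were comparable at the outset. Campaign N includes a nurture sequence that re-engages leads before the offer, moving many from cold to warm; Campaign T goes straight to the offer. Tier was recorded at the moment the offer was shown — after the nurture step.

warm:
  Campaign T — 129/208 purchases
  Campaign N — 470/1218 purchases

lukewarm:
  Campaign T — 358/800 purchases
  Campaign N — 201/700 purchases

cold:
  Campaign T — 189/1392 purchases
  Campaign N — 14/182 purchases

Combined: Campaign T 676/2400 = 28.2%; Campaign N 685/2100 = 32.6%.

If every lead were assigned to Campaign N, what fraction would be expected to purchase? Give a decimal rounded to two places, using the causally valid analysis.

0.33

Engagement tier is downstream of the campaign. One should not condition on a consequence of treatment, so the overall rates are the right comparison.
So P(outcome | do(Campaign N)) is just the pooled rate for Campaign N: 685/2100 = 0.326.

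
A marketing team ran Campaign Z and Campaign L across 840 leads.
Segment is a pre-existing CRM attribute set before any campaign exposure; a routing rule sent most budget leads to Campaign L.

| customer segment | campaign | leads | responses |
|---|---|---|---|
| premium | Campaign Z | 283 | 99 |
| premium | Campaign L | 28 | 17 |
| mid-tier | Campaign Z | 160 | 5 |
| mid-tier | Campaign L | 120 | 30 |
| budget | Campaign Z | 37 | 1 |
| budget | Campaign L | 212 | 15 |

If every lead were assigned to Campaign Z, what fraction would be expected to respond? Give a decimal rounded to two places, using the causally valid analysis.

0.15

The imbalance in customer segment arose from how leads were allocated, not from anything the campaign did; and customer segment independently affects the outcome. The pooled gap is confounded — condition on customer segment.
Standardising Campaign Z to the population customer segment mix: 0.370·99/283 + 0.333·5/160 + 0.296·1/37 = 0.148.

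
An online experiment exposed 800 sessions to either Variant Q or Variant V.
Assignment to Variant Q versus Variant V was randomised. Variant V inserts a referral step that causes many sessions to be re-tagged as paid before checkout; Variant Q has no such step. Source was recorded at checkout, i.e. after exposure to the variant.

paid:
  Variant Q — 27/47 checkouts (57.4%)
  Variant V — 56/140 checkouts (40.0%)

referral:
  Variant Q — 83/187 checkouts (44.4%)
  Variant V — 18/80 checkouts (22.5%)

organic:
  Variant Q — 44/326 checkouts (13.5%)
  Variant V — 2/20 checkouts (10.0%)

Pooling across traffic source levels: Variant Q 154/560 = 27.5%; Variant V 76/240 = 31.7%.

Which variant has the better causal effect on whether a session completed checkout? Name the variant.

Variant V

Because the variant influences traffic source, traffic source is a post-treatment mediator, not a confounder. Stratifying on it would bias the estimate; the causal effect is the crude pooled difference.
Pooled: Variant Q 27.5% vs Variant V 31.7%; Variant V is higher overall.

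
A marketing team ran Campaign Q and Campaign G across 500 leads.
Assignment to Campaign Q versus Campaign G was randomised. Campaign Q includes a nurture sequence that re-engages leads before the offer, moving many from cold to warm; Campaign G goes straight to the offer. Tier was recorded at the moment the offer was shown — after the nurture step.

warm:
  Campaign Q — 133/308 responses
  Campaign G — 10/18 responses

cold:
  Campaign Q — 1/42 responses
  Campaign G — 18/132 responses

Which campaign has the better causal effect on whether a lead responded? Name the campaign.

Within every engagement tier level Campaign G has the higher rate, yet pooled Campaign Q does — Simpson's reversal.
Stratifying would compare campaigns among leads the campaigns themselves sorted into engagement tier groups — a form of selection on an intermediate. The unconditioned pooled rates give the total causal effect.
Pooled: Campaign Q 38.3% vs Campaign G 18.7%; Campaign Q is higher overall.

Campaign Q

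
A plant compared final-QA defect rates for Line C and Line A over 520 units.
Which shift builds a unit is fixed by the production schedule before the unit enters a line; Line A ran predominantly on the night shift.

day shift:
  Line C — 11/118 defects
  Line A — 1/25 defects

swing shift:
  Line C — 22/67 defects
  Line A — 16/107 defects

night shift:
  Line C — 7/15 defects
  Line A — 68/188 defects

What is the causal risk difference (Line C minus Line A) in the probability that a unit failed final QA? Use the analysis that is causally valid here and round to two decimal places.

Line A is lower inside every shift stratum but Line C is lower in aggregate. Whether to stratify depends on how shift relates to the line.
Shift is set before the line has any effect — it is not caused by the line — and it independently drives the outcome. That makes it a confounder, so the causal comparison is within shift levels.
Adjusting over the population distribution of shift: 0.275·(0.093−0.040) + 0.335·(0.328−0.150) + 0.390·(0.467−0.362) = +0.115.

+0.12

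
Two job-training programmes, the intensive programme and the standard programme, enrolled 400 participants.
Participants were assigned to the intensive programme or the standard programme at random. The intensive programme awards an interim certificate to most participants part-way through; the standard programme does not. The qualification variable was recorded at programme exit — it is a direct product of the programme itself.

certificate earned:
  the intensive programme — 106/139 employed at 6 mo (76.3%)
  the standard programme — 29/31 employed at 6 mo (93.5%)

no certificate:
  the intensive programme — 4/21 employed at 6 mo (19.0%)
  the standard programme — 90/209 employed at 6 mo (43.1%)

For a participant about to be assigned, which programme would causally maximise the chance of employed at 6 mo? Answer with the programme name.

the intensive programme

The qualification attained during the programme-specific comparison favours the standard programme throughout, but the pooled figures favour the intensive programme. The question is whether to condition on qualification attained during the programme.
Qualification attained during the programme lies on the pathway programme → qualification attained during the programme → outcome, so adjusting for it blocks the indirect effect. For the total causal effect of programme, use the unadjusted pooled rates.
Pooled: the intensive programme 68.8% vs the standard programme 49.6%; the intensive programme is higher overall.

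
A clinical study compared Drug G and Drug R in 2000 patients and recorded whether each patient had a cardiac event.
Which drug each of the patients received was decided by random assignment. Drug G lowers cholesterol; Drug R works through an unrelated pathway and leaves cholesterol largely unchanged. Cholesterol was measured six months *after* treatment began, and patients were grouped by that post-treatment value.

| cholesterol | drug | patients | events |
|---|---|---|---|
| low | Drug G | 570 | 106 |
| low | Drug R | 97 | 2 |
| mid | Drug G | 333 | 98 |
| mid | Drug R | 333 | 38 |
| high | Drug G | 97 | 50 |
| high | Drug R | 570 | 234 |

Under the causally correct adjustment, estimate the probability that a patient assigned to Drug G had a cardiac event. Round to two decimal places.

The stratified and pooled comparisons disagree (Drug R wins within each cholesterol; Drug G wins overall), so the answer turns on the causal role of cholesterol.
Cholesterol is downstream of the drug. One should not condition on a consequence of treatment, so the overall rates are the right comparison.
So P(outcome | do(Drug G)) is just the pooled rate for Drug G: 254/1000 = 0.254.

0.25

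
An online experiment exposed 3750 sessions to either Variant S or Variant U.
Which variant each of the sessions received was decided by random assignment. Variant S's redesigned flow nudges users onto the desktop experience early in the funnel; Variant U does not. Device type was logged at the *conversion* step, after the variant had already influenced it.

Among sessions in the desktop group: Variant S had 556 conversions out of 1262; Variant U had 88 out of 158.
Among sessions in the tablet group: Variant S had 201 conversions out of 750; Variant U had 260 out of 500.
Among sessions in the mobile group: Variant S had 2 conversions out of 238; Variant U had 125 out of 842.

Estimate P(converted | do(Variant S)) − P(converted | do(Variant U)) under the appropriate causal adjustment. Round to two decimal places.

Variant U is higher inside every device type stratum but Variant S is higher in aggregate. Whether to stratify depends on how device type relates to the variant.
Device type is downstream of the variant. One should not condition on a consequence of treatment, so the overall rates are the right comparison.
The causal difference is the pooled difference: 0.337 − 0.315 = +0.022.

+0.02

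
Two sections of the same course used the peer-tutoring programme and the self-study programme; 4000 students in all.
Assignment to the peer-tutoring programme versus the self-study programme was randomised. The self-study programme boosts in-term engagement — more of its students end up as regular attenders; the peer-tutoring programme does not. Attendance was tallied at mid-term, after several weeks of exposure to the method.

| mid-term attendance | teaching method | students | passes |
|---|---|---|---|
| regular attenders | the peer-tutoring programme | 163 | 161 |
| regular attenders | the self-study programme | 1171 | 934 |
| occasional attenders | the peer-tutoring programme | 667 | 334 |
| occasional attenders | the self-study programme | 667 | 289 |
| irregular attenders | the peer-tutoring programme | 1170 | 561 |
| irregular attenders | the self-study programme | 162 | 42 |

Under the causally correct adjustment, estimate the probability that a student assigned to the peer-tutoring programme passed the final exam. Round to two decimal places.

0.53

the peer-tutoring programme is higher inside every mid-term attendance stratum but the self-study programme is higher in aggregate. Whether to stratify depends on how mid-term attendance relates to the teaching method.
Stratifying would compare teaching methods among students the teaching methods themselves sorted into mid-term attendance groups — a form of selection on an intermediate. The unconditioned pooled rates give the total causal effect.
So P(outcome | do(the peer-tutoring programme)) is just the pooled rate for the peer-tutoring programme: 1056/2000 = 0.528.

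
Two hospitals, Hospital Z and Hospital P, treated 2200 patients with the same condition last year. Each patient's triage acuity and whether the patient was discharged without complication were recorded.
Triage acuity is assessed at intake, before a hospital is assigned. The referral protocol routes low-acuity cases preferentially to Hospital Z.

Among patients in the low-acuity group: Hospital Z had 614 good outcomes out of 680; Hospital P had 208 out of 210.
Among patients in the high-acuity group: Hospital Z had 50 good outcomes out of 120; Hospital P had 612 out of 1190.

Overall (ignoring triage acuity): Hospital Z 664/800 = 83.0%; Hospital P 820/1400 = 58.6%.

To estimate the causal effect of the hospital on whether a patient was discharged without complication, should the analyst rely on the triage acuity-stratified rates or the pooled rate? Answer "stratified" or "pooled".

stratified

Within every triage acuity level Hospital P has the higher rate, yet pooled Hospital Z does — Simpson's reversal.
Triage acuity is set before the hospital has any effect — it is not caused by the hospital — and it independently drives the outcome. That makes it a confounder, so the causal comparison is within triage acuity levels.
Within each level — low-acuity: 90.3% vs 99.0%; high-acuity: 41.7% vs 51.4% — Hospital P is higher every time.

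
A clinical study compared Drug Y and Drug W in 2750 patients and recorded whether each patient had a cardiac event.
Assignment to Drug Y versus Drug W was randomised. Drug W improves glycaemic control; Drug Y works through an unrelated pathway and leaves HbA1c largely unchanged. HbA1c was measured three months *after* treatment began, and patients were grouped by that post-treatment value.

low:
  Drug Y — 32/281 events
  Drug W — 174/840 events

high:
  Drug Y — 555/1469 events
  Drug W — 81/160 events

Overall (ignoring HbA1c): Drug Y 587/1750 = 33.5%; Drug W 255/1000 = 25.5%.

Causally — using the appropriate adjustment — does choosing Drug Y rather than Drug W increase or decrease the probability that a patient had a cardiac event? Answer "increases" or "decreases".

Within every HbA1c level Drug Y has the lower rate, yet pooled Drug W does — Simpson's reversal.
Stratifying would compare drugs among patients the drugs themselves sorted into HbA1c groups — a form of selection on an intermediate. The unconditioned pooled rates give the total causal effect.
Pooled: Drug Y 33.5% vs Drug W 25.5%; Drug W is lower overall.

increases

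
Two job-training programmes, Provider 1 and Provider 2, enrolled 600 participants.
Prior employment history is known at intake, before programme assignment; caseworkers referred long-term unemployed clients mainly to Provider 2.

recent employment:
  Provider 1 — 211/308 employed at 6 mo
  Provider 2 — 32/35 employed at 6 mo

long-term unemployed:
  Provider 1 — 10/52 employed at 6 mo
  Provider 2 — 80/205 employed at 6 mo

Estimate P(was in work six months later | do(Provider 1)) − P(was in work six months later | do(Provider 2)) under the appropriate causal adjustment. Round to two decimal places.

Provider 2 is higher inside every prior employment history stratum but Provider 1 is higher in aggregate. Whether to stratify depends on how prior employment history relates to the programme.
The imbalance in prior employment history arose from how participants were allocated, not from anything the programme did; and prior employment history independently affects the outcome. The pooled gap is confounded — condition on prior employment history.
Adjusting over the population distribution of prior employment history: 0.572·(0.685−0.914) + 0.428·(0.192−0.390) = -0.216.

-0.22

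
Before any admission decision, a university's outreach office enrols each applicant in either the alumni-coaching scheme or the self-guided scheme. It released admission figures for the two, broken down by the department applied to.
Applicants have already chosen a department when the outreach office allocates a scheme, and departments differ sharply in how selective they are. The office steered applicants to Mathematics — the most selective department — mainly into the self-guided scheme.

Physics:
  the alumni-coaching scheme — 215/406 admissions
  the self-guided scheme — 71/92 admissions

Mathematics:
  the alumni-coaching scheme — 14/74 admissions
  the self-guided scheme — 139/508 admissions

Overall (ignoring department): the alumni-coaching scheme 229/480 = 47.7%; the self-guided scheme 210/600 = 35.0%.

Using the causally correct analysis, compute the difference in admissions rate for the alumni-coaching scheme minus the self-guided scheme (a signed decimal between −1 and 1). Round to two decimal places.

Since department is a pre-existing factor (not a product of the outreach scheme) and it affects the outcome on its own, it is a confounder. The stratified rates, not the pooled rate, identify the causal effect.
Adjusting over the population distribution of department: 0.461·(0.530−0.772) + 0.539·(0.189−0.274) = -0.157.

-0.16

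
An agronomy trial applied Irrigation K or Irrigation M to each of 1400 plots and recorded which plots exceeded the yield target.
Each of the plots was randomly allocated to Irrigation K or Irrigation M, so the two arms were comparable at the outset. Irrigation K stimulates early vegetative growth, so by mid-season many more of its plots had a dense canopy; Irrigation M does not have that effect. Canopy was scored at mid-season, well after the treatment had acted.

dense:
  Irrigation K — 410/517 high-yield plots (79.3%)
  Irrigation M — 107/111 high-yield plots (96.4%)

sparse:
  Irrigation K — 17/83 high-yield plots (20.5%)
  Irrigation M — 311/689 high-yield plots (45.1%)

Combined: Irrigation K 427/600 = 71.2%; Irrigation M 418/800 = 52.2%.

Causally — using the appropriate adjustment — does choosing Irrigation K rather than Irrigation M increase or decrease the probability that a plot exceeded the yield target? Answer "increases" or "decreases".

The mid-season canopy-specific comparison favours Irrigation M throughout, but the pooled figures favour Irrigation K. The question is whether to condition on mid-season canopy.
Because the irrigation influences mid-season canopy, mid-season canopy is a post-treatment mediator, not a confounder. Stratifying on it would bias the estimate; the causal effect is the crude pooled difference.
Pooled: Irrigation K 71.2% vs Irrigation M 52.2%; Irrigation K is higher overall.

increases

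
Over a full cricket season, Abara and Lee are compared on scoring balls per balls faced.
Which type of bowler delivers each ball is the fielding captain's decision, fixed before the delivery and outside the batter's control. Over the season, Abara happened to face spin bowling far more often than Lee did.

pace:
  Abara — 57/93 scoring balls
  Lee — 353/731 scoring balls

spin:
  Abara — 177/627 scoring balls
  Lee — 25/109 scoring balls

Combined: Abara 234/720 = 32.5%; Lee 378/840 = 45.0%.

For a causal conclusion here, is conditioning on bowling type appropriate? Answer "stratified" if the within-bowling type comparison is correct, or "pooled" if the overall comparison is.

The stratified and pooled comparisons disagree (Abara wins within each bowling type; Lee wins overall), so the answer turns on the causal role of bowling type.
Bowling type satisfies the back-door criterion: it is not a descendant of the player, and it blocks the spurious path from player to outcome. Adjusting for it (i.e., using the within-bowling type rates) gives the causal effect.
Within each level — pace: 61.3% vs 48.3%; spin: 28.2% vs 22.9% — Abara is higher every time.

stratified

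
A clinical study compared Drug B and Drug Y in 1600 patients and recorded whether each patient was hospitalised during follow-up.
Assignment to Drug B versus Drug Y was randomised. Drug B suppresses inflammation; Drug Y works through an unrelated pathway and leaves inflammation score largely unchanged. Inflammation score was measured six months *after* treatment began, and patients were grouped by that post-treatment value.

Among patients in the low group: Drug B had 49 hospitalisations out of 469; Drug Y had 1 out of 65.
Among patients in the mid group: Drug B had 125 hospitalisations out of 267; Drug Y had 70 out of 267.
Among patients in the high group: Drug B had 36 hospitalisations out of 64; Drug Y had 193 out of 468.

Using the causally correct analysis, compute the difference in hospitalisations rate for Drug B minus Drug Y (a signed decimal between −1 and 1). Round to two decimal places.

-0.07

Because the drug influences inflammation score, inflammation score is a post-treatment mediator, not a confounder. Stratifying on it would bias the estimate; the causal effect is the crude pooled difference.
The causal difference is the pooled difference: 0.263 − 0.330 = -0.068.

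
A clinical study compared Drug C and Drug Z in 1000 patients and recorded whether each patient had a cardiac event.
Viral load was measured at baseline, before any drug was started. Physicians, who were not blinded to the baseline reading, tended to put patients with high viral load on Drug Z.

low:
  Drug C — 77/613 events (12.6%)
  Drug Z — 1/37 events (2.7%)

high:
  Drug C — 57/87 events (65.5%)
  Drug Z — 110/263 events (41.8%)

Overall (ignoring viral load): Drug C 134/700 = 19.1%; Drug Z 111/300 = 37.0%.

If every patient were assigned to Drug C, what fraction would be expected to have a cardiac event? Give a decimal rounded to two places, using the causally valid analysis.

0.31

Drug Z is lower inside every viral load stratum but Drug C is lower in aggregate. Whether to stratify depends on how viral load relates to the drug.
Viral load differs across drugs for reasons unrelated to any effect of the drug itself, and it separately predicts the outcome — a classic confounder. We must compare within viral load levels.
Standardising Drug C to the population viral load mix: 0.650·77/613 + 0.350·57/87 = 0.311.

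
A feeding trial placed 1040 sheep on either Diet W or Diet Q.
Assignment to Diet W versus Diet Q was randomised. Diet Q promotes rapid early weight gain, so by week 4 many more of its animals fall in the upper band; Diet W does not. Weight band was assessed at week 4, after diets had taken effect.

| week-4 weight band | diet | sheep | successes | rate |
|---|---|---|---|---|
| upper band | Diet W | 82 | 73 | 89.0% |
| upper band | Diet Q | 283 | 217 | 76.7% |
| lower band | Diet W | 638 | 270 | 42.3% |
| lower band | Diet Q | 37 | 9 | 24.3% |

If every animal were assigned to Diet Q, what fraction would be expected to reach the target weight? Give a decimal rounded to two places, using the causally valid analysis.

0.71

The stratified and pooled comparisons disagree (Diet W wins within each week-4 weight band; Diet Q wins overall), so the answer turns on the causal role of week-4 weight band.
Week-4 weight band is downstream of the diet. One should not condition on a consequence of treatment, so the overall rates are the right comparison.
So P(outcome | do(Diet Q)) is just the pooled rate for Diet Q: 226/320 = 0.706.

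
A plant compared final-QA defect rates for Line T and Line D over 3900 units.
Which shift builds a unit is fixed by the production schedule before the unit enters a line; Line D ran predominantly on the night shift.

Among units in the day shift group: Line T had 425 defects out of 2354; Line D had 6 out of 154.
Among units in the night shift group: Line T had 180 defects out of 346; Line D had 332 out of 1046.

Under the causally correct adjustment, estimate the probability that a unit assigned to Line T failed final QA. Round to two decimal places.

0.30

Line D is lower inside every shift stratum but Line T is lower in aggregate. Whether to stratify depends on how shift relates to the line.
Since shift is a pre-existing factor (not a product of the line) and it affects the outcome on its own, it is a confounder. The stratified rates, not the pooled rate, identify the causal effect.
Standardising Line T to the population shift mix: 0.643·425/2354 + 0.357·180/346 = 0.302.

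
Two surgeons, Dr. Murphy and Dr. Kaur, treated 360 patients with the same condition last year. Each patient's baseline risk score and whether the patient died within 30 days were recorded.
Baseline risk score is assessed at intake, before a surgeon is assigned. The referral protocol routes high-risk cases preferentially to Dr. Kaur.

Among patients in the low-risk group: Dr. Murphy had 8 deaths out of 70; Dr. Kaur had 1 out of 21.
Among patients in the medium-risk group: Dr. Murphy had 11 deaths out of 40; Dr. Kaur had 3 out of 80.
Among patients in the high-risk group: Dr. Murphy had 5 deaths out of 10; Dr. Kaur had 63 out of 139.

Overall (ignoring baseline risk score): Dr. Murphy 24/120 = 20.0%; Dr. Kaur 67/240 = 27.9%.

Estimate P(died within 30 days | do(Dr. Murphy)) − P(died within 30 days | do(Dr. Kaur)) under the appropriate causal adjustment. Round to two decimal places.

Nothing the surgeon does changes baseline risk score; the imbalance is an allocation artefact. With baseline risk score also predicting the outcome, the pooled figure is confounded, and the within-stratum comparison is the causal one.
Adjusting over the population distribution of baseline risk score: 0.253·(0.114−0.048) + 0.333·(0.275−0.037) + 0.414·(0.500−0.453) = +0.115.

+0.12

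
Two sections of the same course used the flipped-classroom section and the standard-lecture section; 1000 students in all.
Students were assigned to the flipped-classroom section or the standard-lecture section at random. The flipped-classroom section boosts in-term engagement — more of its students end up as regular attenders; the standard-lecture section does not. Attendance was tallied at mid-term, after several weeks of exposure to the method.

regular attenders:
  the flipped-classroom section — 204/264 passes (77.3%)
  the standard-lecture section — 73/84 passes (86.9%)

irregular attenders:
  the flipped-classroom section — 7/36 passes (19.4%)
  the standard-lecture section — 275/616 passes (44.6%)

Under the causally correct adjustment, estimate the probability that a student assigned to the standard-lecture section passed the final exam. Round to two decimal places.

Within every mid-term attendance level the standard-lecture section has the higher rate, yet pooled the flipped-classroom section does — Simpson's reversal.
Mid-term attendance here is a post-treatment variable shaped by the teaching method; conditioning on it would introduce bias rather than remove it. The overall comparison is the causal one.
So P(outcome | do(the standard-lecture section)) is just the pooled rate for the standard-lecture section: 348/700 = 0.497.

0.50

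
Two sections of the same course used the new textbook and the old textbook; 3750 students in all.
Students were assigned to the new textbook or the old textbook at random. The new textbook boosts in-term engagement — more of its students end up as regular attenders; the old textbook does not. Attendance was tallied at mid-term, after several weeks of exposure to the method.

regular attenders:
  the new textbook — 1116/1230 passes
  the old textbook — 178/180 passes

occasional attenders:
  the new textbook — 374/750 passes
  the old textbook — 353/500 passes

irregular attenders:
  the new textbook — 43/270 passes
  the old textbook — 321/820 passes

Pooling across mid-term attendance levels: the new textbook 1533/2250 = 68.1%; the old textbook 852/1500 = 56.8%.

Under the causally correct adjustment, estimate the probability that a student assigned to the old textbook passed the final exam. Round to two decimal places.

0.57

Mid-term attendance is recorded after the teaching method and is itself shifted by it — it sits on the causal path from teaching method to outcome. Conditioning on a mediator would strip out part of the effect we want; the pooled comparison gives the total causal effect.
So P(outcome | do(the old textbook)) is just the pooled rate for the old textbook: 852/1500 = 0.568.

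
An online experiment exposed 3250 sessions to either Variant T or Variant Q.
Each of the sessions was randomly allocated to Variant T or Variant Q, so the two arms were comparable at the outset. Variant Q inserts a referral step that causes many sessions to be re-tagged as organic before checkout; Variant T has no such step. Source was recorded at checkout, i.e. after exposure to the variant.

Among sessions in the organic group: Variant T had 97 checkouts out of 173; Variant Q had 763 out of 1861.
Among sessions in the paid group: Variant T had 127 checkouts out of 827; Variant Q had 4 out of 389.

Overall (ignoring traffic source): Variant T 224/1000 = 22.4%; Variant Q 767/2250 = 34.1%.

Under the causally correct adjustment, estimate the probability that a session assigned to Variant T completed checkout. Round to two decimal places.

0.22

The traffic source-specific comparison favours Variant T throughout, but the pooled figures favour Variant Q. The question is whether to condition on traffic source.
Because the variant influences traffic source, traffic source is a post-treatment mediator, not a confounder. Stratifying on it would bias the estimate; the causal effect is the crude pooled difference.
So P(outcome | do(Variant T)) is just the pooled rate for Variant T: 224/1000 = 0.224.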